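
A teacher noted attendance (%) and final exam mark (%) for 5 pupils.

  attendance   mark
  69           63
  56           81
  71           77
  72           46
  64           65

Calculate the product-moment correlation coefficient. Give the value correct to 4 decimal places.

n = 5, Σx = 332, Σy = 332, Σx² = 22218, Σy² = 22800, Σxy = 21822
nΣxy − ΣxΣy = 109110 − 110224 = -1114
nΣx² − (Σx)² = 111090 − 110224 = 866; nΣy² − (Σy)² = 114000 − 110224 = 3776
r = -1114 / √(866 × 3776) = -1114 / 1808.3186 ≈ -0.6160

-0.6160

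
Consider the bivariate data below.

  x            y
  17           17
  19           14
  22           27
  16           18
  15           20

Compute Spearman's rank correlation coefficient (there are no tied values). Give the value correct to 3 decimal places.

0.000

Rank x: 3, 4, 5, 2, 1
Rank y: 2, 1, 5, 3, 4
d = rank(x) − rank(y): 1, 3, 0, -1, -3; Σd² = 20
ρ = 1 − 6Σd² / [n(n²−1)] = 1 − 6×20 / (5×24) = 1 − 120/120 ≈ 0.000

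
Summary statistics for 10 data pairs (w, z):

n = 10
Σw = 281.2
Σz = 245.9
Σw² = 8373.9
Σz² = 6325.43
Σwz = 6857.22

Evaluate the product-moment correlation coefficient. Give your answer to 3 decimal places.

-0.159

r = (nΣwz − ΣwΣz) / √[(nΣw² − (Σw)²)(nΣz² − (Σz)²)]
Numerator: 10×6857.22 − 281.2×245.9 = -574.88
Denominator: √[(83739 − 79073.44)(63254.3 − 60466.81)] = √[4665.56 × 2787.49] = 3606.2726
r = -574.88 / 3606.2726 ≈ -0.159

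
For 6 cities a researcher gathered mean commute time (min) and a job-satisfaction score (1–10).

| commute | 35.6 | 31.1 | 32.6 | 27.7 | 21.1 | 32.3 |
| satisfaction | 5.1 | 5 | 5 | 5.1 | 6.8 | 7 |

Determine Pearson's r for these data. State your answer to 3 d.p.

n = 6, Σx = 180.4, Σy = 34, Σx² = 5553.12, Σy² = 197.26, Σxy = 1010.91
nΣxy − ΣxΣy = 6065.46 − 6133.6 = -68.14
nΣx² − (Σx)² = 33318.72 − 32544.16 = 774.56; nΣy² − (Σy)² = 1183.56 − 1156 = 27.56
r = -68.14 / √(774.56 × 27.56) = -68.14 / 146.1057 ≈ -0.466

-0.466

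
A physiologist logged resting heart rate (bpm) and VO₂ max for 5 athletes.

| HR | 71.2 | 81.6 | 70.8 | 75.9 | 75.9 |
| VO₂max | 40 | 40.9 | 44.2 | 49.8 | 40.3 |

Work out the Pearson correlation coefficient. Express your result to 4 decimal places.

-0.0527

n = 5, Σx = 375.4, Σy = 215.2, Σx² = 28262.26, Σy² = 9330.58, Σxy = 16153.39
nΣxy − ΣxΣy = 80766.95 − 80786.08 = -19.13
nΣx² − (Σx)² = 141311.3 − 140925.16 = 386.14; nΣy² − (Σy)² = 46652.9 − 46311.04 = 341.86
r = -19.13 / √(386.14 × 341.86) = -19.13 / 363.3261 ≈ -0.0527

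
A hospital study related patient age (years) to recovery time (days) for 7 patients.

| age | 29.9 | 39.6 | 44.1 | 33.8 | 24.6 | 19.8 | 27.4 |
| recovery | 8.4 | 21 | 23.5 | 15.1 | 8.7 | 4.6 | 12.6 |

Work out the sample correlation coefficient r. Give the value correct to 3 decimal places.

n = 7, Σx = 219.2, Σy = 93.9, Σx² = 7297.38, Σy² = 1547.43, Σxy = 3279.83
nΣxy − ΣxΣy = 22958.81 − 20582.88 = 2375.93
nΣx² − (Σx)² = 51081.66 − 48048.64 = 3033.02; nΣy² − (Σy)² = 10832.01 − 8817.21 = 2014.8
r = 2375.93 / √(3033.02 × 2014.8) = 2375.93 / 2472.0293 ≈ 0.961

0.961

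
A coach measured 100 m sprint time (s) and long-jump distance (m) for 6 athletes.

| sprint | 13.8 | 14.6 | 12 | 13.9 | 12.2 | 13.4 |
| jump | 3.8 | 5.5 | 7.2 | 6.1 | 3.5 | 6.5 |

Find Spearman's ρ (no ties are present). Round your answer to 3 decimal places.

-0.257

Rank sprint: 4, 6, 1, 5, 2, 3
Rank jump: 2, 3, 6, 4, 1, 5
d = rank(sprint) − rank(jump): 2, 3, -5, 1, 1, -2; Σd² = 44
ρ = 1 − 6Σd² / [n(n²−1)] = 1 − 6×44 / (6×35) = 1 − 264/210 ≈ -0.257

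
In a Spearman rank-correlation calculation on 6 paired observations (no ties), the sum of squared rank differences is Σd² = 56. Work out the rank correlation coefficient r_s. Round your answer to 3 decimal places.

-0.600

ρ = 1 − 6Σd² / [n(n²−1)] = 1 − 6×56 / (6×35)
  = 1 − 336/210 = 1 − 1.6000 ≈ -0.600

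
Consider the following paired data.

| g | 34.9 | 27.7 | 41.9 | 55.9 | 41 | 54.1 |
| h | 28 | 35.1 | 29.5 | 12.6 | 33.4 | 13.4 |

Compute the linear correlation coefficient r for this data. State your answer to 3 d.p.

n = 6, Σg = 255.5, Σh = 152, Σg² = 11473.53, Σh² = 4340.14, Σgh = 5984.2
nΣgh − ΣgΣh = 35905.2 − 38836 = -2930.8
nΣg² − (Σg)² = 68841.18 − 65280.25 = 3560.93; nΣh² − (Σh)² = 26040.84 − 23104 = 2936.84
r = -2930.8 / √(3560.93 × 2936.84) = -2930.8 / 3233.8648 ≈ -0.906

-0.906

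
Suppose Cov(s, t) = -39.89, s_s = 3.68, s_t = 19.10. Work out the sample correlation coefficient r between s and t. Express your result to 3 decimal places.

-0.568

r = Cov(s,t) / (s_s · s_t) = -39.89 / (3.68 × 19.10)
  = -39.89 / 70.2880 ≈ -0.568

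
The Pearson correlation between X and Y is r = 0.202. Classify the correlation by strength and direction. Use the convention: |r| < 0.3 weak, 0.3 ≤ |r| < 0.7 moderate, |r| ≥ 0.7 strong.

r = 0.202 > 0 so the relationship is positive.
|r| = 0.202, which falls in the weak range.

weak positive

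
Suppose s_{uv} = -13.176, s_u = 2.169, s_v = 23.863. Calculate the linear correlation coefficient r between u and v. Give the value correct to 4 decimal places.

-0.2546

r = Cov(u,v) / (s_u · s_v) = -13.176 / (2.169 × 23.863)
  = -13.176 / 51.7588 ≈ -0.2546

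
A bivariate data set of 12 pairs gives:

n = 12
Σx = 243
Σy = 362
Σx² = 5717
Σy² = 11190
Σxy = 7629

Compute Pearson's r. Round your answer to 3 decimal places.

0.644

r = (nΣxy − ΣxΣy) / √[(nΣx² − (Σx)²)(nΣy² − (Σy)²)]
Numerator: 12×7629 − 243×362 = 3582
Denominator: √[(68604 − 59049)(134280 − 131044)] = √[9555 × 3236] = 5560.5737
r = 3582 / 5560.5737 ≈ 0.644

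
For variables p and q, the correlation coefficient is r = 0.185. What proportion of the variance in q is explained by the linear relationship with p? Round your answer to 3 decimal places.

r² = (0.185)² = 0.034

0.034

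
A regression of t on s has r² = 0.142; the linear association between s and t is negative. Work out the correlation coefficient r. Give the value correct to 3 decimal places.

|r| = √0.142 = 0.377
The association is negative, so r = −0.377.

-0.377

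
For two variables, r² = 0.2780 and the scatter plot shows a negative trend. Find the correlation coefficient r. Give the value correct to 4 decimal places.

|r| = √0.2780 = 0.5273
The association is negative, so r = −0.5273.

-0.5273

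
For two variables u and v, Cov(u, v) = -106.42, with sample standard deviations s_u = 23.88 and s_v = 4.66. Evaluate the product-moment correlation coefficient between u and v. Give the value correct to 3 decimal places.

-0.956

r = Cov(u,v) / (s_u · s_v) = -106.42 / (23.88 × 4.66)
  = -106.42 / 111.2808 ≈ -0.956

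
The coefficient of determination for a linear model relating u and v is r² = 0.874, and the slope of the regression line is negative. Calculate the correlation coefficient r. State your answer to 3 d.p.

-0.935

|r| = √0.874 = 0.935
The association is negative, so r = −0.935.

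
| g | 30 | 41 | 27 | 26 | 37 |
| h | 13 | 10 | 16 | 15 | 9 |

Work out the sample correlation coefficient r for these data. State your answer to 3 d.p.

-0.923

n = 5, Σg = 161, Σh = 63, Σg² = 5355, Σh² = 831, Σgh = 1955
nΣgh − ΣgΣh = 9775 − 10143 = -368
nΣg² − (Σg)² = 26775 − 25921 = 854; nΣh² − (Σh)² = 4155 − 3969 = 186
r = -368 / √(854 × 186) = -368 / 398.5524 ≈ -0.923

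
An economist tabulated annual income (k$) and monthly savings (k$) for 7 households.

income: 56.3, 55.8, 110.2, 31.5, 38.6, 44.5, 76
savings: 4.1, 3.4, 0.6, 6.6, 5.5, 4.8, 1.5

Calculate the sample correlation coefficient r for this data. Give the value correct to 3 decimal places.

-0.954

n = 7, Σx = 412.9, Σy = 26.5, Σx² = 28665.83, Σy² = 127.83, Σxy = 1234.47
nΣxy − ΣxΣy = 8641.29 − 10941.85 = -2300.56
nΣx² − (Σx)² = 200660.81 − 170486.41 = 30174.4; nΣy² − (Σy)² = 894.81 − 702.25 = 192.56
r = -2300.56 / √(30174.4 × 192.56) = -2300.56 / 2410.4735 ≈ -0.954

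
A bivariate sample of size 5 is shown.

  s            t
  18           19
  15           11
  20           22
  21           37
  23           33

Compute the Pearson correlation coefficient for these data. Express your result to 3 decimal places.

n = 5, Σs = 97, Σt = 122, Σs² = 1919, Σt² = 3424, Σst = 2483
nΣst − ΣsΣt = 12415 − 11834 = 581
nΣs² − (Σs)² = 9595 − 9409 = 186; nΣt² − (Σt)² = 17120 − 14884 = 2236
r = 581 / √(186 × 2236) = 581 / 644.9000 ≈ 0.901

0.901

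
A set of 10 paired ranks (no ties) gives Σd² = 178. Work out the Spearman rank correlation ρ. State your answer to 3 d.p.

ρ = 1 − 6Σd² / [n(n²−1)] = 1 − 6×178 / (10×99)
  = 1 − 1068/990 = 1 − 1.0788 ≈ -0.079

-0.079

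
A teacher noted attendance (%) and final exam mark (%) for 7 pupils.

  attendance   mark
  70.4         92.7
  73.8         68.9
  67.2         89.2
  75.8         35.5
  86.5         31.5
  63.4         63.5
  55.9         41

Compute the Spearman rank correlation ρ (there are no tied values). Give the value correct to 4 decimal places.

-0.3929

Rank attendance: 4, 5, 3, 6, 7, 2, 1
Rank mark: 7, 5, 6, 2, 1, 4, 3
d = rank(attendance) − rank(mark): -3, 0, -3, 4, 6, -2, -2; Σd² = 78
ρ = 1 − 6Σd² / [n(n²−1)] = 1 − 6×78 / (7×48) = 1 − 468/336 ≈ -0.3929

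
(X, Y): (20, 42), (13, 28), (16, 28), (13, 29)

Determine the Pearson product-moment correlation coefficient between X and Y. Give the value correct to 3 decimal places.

0.888

n = 4, ΣX = 62, ΣY = 127, ΣX² = 994, ΣY² = 4173, ΣXY = 2029
nΣXY − ΣXΣY = 8116 − 7874 = 242
nΣX² − (ΣX)² = 3976 − 3844 = 132; nΣY² − (ΣY)² = 16692 − 16129 = 563
r = 242 / √(132 × 563) = 242 / 272.6096 ≈ 0.888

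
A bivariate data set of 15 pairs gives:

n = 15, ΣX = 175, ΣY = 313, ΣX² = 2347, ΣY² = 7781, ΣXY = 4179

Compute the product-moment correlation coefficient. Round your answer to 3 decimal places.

r = (nΣXY − ΣXΣY) / √[(nΣX² − (ΣX)²)(nΣY² − (ΣY)²)]
Numerator: 15×4179 − 175×313 = 7910
Denominator: √[(35205 − 30625)(116715 − 97969)] = √[4580 × 18746] = 9265.8880
r = 7910 / 9265.8880 ≈ 0.854

0.854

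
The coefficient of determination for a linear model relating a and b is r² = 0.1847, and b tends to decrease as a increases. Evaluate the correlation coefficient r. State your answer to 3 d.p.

-0.430

|r| = √0.1847 = 0.430
The association is negative, so r = −0.430.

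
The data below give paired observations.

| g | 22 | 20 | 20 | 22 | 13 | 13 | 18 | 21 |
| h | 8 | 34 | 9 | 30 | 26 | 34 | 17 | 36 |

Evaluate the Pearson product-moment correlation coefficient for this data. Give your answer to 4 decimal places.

-0.2543

n = 8, Σg = 149, Σh = 194, Σg² = 2871, Σh² = 5618, Σgh = 3538
nΣgh − ΣgΣh = 28304 − 28906 = -602
nΣg² − (Σg)² = 22968 − 22201 = 767; nΣh² − (Σh)² = 44944 − 37636 = 7308
r = -602 / √(767 × 7308) = -602 / 2367.5380 ≈ -0.2543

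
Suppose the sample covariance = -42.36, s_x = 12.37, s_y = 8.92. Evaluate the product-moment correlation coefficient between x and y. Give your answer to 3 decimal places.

r = Cov(x,y) / (s_x · s_y) = -42.36 / (12.37 × 8.92)
  = -42.36 / 110.3404 ≈ -0.384

-0.384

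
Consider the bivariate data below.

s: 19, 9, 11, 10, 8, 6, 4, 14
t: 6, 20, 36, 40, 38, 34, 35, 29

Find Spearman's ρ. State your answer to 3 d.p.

Rank s: 8, 4, 6, 5, 3, 2, 1, 7
Rank t: 1, 2, 6, 8, 7, 4, 5, 3
d = rank(s) − rank(t): 7, 2, 0, -3, -4, -2, -4, 4; Σd² = 114
ρ = 1 − 6Σd² / [n(n²−1)] = 1 − 6×114 / (8×63) = 1 − 684/504 ≈ -0.357

-0.357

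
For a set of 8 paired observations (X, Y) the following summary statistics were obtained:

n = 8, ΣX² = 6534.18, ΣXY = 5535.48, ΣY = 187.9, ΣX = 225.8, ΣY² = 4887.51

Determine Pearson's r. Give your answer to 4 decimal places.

r = (nΣXY − ΣXΣY) / √[(nΣX² − (ΣX)²)(nΣY² − (ΣY)²)]
Numerator: 8×5535.48 − 225.8×187.9 = 1856.02
Denominator: √[(52273.44 − 50985.64)(39100.08 − 35306.41)] = √[1287.8 × 3793.67] = 2210.3141
r = 1856.02 / 2210.3141 ≈ 0.8397

0.8397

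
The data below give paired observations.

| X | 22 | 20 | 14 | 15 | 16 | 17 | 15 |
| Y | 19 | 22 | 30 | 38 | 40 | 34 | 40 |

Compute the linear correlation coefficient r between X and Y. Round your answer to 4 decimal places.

n = 7, ΣX = 119, ΣY = 223, ΣX² = 2075, ΣY² = 7545, ΣXY = 3666
nΣXY − ΣXΣY = 25662 − 26537 = -875
nΣX² − (ΣX)² = 14525 − 14161 = 364; nΣY² − (ΣY)² = 52815 − 49729 = 3086
r = -875 / √(364 × 3086) = -875 / 1059.8604 ≈ -0.8256

-0.8256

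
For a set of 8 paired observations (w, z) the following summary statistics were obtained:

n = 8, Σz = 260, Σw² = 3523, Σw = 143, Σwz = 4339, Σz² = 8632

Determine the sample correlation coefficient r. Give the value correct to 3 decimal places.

r = (nΣwz − ΣwΣz) / √[(nΣw² − (Σw)²)(nΣz² − (Σz)²)]
Numerator: 8×4339 − 143×260 = -2468
Denominator: √[(28184 − 20449)(69056 − 67600)] = √[7735 × 1456] = 3355.9142
r = -2468 / 3355.9142 ≈ -0.735

-0.735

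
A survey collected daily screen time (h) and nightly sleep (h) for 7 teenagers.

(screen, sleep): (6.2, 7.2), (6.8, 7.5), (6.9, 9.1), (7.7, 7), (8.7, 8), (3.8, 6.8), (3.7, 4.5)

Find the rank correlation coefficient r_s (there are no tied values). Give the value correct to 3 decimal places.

0.714

Rank screen: 3, 4, 5, 6, 7, 2, 1
Rank sleep: 4, 5, 7, 3, 6, 2, 1
d = rank(screen) − rank(sleep): -1, -1, -2, 3, 1, 0, 0; Σd² = 16
ρ = 1 − 6Σd² / [n(n²−1)] = 1 − 6×16 / (7×48) = 1 − 96/336 ≈ 0.714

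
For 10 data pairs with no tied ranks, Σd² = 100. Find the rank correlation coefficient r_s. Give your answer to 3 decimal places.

ρ = 1 − 6Σd² / [n(n²−1)] = 1 − 6×100 / (10×99)
  = 1 − 600/990 = 1 − 0.6061 ≈ 0.394

0.394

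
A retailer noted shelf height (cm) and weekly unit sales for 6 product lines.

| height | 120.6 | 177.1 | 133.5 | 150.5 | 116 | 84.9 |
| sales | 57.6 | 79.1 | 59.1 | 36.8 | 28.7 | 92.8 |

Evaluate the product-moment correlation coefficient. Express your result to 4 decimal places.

-0.1552

n = 6, Σx = 782.6, Σy = 354.1, Σx² = 107045.28, Σy² = 23857.15, Σxy = 45591.34
nΣxy − ΣxΣy = 273548.04 − 277118.66 = -3570.62
nΣx² − (Σx)² = 642271.68 − 612462.76 = 29808.92; nΣy² − (Σy)² = 143142.9 − 125386.81 = 17756.09
r = -3570.62 / √(29808.92 × 17756.09) = -3570.62 / 23006.3006 ≈ -0.1552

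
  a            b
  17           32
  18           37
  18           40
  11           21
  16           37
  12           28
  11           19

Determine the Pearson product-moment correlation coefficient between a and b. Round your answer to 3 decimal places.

n = 7, Σa = 103, Σb = 214, Σa² = 1579, Σb² = 6948, Σab = 3298
nΣab − ΣaΣb = 23086 − 22042 = 1044
nΣa² − (Σa)² = 11053 − 10609 = 444; nΣb² − (Σb)² = 48636 − 45796 = 2840
r = 1044 / √(444 × 2840) = 1044 / 1122.9248 ≈ 0.930

0.930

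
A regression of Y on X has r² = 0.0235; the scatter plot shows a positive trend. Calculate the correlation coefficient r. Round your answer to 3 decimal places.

|r| = √0.0235 = 0.153
The association is positive, so r = 0.153.

0.153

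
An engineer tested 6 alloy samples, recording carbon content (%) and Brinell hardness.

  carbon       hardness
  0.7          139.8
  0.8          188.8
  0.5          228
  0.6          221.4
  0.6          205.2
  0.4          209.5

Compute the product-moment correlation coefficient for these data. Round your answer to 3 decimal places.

n = 6, Σx = 3.6, Σy = 1192.7, Σx² = 2.26, Σy² = 242188.73, Σxy = 702.66
nΣxy − ΣxΣy = 4215.96 − 4293.72 = -77.76
nΣx² − (Σx)² = 13.56 − 12.96 = 0.6; nΣy² − (Σy)² = 1453132.38 − 1422533.29 = 30599.09
r = -77.76 / √(0.6 × 30599.09) = -77.76 / 135.4971 ≈ -0.574

-0.574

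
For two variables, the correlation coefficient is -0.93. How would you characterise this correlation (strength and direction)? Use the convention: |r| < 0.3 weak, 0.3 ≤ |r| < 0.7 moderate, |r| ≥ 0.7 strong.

r = -0.93 < 0 so the relationship is negative.
|r| = 0.93, which falls in the strong range.

strong negative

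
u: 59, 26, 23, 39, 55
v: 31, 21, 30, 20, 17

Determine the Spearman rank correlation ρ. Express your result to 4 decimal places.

0.0000

Rank u: 5, 2, 1, 3, 4
Rank v: 5, 3, 4, 2, 1
d = rank(u) − rank(v): 0, -1, -3, 1, 3; Σd² = 20
ρ = 1 − 6Σd² / [n(n²−1)] = 1 − 6×20 / (5×24) = 1 − 120/120 ≈ 0.0000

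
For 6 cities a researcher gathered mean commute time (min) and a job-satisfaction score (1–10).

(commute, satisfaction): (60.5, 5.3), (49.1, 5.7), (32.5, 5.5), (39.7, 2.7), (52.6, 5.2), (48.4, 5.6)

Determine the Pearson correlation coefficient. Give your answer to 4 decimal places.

0.3032

n = 6, Σx = 282.8, Σy = 30, Σx² = 13812.72, Σy² = 156.52, Σxy = 1431.02
nΣxy − ΣxΣy = 8586.12 − 8484 = 102.12
nΣx² − (Σx)² = 82876.32 − 79975.84 = 2900.48; nΣy² − (Σy)² = 939.12 − 900 = 39.12
r = 102.12 / √(2900.48 × 39.12) = 102.12 / 336.8483 ≈ 0.3032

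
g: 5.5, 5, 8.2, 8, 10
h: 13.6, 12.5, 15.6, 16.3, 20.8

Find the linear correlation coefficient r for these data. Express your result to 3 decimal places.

0.952

n = 5, Σg = 36.7, Σh = 78.8, Σg² = 286.49, Σh² = 1282.9, Σgh = 603.62
nΣgh − ΣgΣh = 3018.1 − 2891.96 = 126.14
nΣg² − (Σg)² = 1432.45 − 1346.89 = 85.56; nΣh² − (Σh)² = 6414.5 − 6209.44 = 205.06
r = 126.14 / √(85.56 × 205.06) = 126.14 / 132.4573 ≈ 0.952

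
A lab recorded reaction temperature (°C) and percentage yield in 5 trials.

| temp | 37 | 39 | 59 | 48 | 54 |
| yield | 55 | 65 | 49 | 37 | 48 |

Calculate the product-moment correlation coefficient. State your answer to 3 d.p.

-0.543

n = 5, Σx = 237, Σy = 254, Σx² = 11591, Σy² = 13324, Σxy = 11829
nΣxy − ΣxΣy = 59145 − 60198 = -1053
nΣx² − (Σx)² = 57955 − 56169 = 1786; nΣy² − (Σy)² = 66620 − 64516 = 2104
r = -1053 / √(1786 × 2104) = -1053 / 1938.4901 ≈ -0.543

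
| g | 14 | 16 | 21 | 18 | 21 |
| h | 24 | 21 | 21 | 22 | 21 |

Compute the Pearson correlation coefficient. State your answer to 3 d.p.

-0.747

n = 5, Σg = 90, Σh = 109, Σg² = 1658, Σh² = 2383, Σgh = 1950
nΣgh − ΣgΣh = 9750 − 9810 = -60
nΣg² − (Σg)² = 8290 − 8100 = 190; nΣh² − (Σh)² = 11915 − 11881 = 34
r = -60 / √(190 × 34) = -60 / 80.3741 ≈ -0.747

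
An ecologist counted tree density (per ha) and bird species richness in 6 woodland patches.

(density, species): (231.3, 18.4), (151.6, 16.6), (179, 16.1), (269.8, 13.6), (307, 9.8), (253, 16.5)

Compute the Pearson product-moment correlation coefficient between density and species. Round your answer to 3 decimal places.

n = 6, Σx = 1391.7, Σy = 91, Σx² = 339573.29, Σy² = 1426.58, Σxy = 20506.76
nΣxy − ΣxΣy = 123040.56 − 126644.7 = -3604.14
nΣx² − (Σx)² = 2037439.74 − 1936828.89 = 100610.85; nΣy² − (Σy)² = 8559.48 − 8281 = 278.48
r = -3604.14 / √(100610.85 × 278.48) = -3604.14 / 5293.2135 ≈ -0.681

-0.681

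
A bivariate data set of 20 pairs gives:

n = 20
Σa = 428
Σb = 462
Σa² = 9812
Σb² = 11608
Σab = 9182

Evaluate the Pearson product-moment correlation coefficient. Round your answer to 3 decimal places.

r = (nΣab − ΣaΣb) / √[(nΣa² − (Σa)²)(nΣb² − (Σb)²)]
Numerator: 20×9182 − 428×462 = -14096
Denominator: √[(196240 − 183184)(232160 − 213444)] = √[13056 × 18716] = 15631.8936
r = -14096 / 15631.8936 ≈ -0.902

-0.902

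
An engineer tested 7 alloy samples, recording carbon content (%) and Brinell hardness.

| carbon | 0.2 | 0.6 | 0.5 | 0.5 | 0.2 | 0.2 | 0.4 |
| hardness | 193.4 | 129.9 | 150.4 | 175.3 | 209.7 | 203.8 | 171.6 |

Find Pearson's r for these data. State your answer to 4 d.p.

n = 7, Σx = 2.6, Σy = 1234.1, Σx² = 1.14, Σy² = 222582.91, Σxy = 430.81
nΣxy − ΣxΣy = 3015.67 − 3208.66 = -192.99
nΣx² − (Σx)² = 7.98 − 6.76 = 1.22; nΣy² − (Σy)² = 1558080.37 − 1523002.81 = 35077.56
r = -192.99 / √(1.22 × 35077.56) = -192.99 / 206.8686 ≈ -0.9329

-0.9329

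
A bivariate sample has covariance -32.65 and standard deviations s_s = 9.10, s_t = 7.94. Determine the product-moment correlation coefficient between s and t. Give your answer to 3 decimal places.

r = Cov(s,t) / (s_s · s_t) = -32.65 / (9.10 × 7.94)
  = -32.65 / 72.2540 ≈ -0.452

-0.452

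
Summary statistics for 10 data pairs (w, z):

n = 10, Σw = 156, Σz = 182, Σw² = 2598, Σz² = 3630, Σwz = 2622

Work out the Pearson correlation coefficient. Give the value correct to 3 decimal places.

r = (nΣwz − ΣwΣz) / √[(nΣw² − (Σw)²)(nΣz² − (Σz)²)]
Numerator: 10×2622 − 156×182 = -2172
Denominator: √[(25980 − 24336)(36300 − 33124)] = √[1644 × 3176] = 2285.0260
r = -2172 / 2285.0260 ≈ -0.951

-0.951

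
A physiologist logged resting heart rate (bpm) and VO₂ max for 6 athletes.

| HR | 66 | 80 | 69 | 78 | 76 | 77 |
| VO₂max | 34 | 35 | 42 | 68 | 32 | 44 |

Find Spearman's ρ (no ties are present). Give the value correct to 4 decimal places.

Rank HR: 1, 6, 2, 5, 3, 4
Rank VO₂max: 2, 3, 4, 6, 1, 5
d = rank(HR) − rank(VO₂max): -1, 3, -2, -1, 2, -1; Σd² = 20
ρ = 1 − 6Σd² / [n(n²−1)] = 1 − 6×20 / (6×35) = 1 − 120/210 ≈ 0.4286

0.4286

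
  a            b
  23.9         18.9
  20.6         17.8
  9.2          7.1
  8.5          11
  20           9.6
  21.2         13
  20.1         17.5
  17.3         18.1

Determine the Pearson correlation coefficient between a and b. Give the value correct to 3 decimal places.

n = 8, Σa = 140.8, Σb = 113, Σa² = 2705.2, Σb² = 1740.48, Σab = 2109.69
nΣab − ΣaΣb = 16877.52 − 15910.4 = 967.12
nΣa² − (Σa)² = 21641.6 − 19824.64 = 1816.96; nΣb² − (Σb)² = 13923.84 − 12769 = 1154.84
r = 967.12 / √(1816.96 × 1154.84) = 967.12 / 1448.5503 ≈ 0.668

0.668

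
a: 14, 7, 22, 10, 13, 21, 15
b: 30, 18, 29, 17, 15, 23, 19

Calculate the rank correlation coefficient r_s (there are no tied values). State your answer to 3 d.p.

0.643

Rank a: 4, 1, 7, 2, 3, 6, 5
Rank b: 7, 3, 6, 2, 1, 5, 4
d = rank(a) − rank(b): -3, -2, 1, 0, 2, 1, 1; Σd² = 20
ρ = 1 − 6Σd² / [n(n²−1)] = 1 − 6×20 / (7×48) = 1 − 120/336 ≈ 0.643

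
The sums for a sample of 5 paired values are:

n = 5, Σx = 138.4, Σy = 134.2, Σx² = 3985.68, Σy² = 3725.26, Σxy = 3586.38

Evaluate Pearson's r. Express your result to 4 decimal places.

r = (nΣxy − ΣxΣy) / √[(nΣx² − (Σx)²)(nΣy² − (Σy)²)]
Numerator: 5×3586.38 − 138.4×134.2 = -641.38
Denominator: √[(19928.4 − 19154.56)(18626.3 − 18009.64)] = √[773.84 × 616.66] = 690.7939
r = -641.38 / 690.7939 ≈ -0.9285

-0.9285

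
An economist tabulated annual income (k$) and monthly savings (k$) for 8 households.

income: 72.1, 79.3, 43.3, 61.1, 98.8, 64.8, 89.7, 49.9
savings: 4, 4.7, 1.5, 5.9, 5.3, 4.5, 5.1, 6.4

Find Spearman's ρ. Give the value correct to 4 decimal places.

0.1190

Rank income: 5, 6, 1, 3, 8, 4, 7, 2
Rank savings: 2, 4, 1, 7, 6, 3, 5, 8
d = rank(income) − rank(savings): 3, 2, 0, -4, 2, 1, 2, -6; Σd² = 74
ρ = 1 − 6Σd² / [n(n²−1)] = 1 − 6×74 / (8×63) = 1 − 444/504 ≈ 0.1190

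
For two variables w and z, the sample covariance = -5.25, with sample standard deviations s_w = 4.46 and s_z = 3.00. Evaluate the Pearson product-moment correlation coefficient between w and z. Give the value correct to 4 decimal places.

r = Cov(w,z) / (s_w · s_z) = -5.25 / (4.46 × 3.00)
  = -5.25 / 13.3800 ≈ -0.3924

-0.3924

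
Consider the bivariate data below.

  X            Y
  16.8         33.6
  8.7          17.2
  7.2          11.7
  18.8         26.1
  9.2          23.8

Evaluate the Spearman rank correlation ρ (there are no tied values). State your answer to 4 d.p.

Rank X: 4, 2, 1, 5, 3
Rank Y: 5, 2, 1, 4, 3
d = rank(X) − rank(Y): -1, 0, 0, 1, 0; Σd² = 2
ρ = 1 − 6Σd² / [n(n²−1)] = 1 − 6×2 / (5×24) = 1 − 12/120 ≈ 0.9000

0.9000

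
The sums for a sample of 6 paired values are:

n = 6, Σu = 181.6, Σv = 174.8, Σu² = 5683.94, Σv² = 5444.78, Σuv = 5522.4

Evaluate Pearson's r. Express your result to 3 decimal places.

0.902

r = (nΣuv − ΣuΣv) / √[(nΣu² − (Σu)²)(nΣv² − (Σv)²)]
Numerator: 6×5522.4 − 181.6×174.8 = 1390.72
Denominator: √[(34103.64 − 32978.56)(32668.68 − 30555.04)] = √[1125.08 × 2113.64] = 1542.0811
r = 1390.72 / 1542.0811 ≈ 0.902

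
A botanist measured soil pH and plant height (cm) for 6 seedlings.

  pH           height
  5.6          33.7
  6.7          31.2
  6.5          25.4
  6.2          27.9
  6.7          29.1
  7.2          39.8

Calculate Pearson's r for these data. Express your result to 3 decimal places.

n = 6, Σx = 38.9, Σy = 187.1, Σx² = 253.67, Σy² = 5963.55, Σxy = 1217.37
nΣxy − ΣxΣy = 7304.22 − 7278.19 = 26.03
nΣx² − (Σx)² = 1522.02 − 1513.21 = 8.81; nΣy² − (Σy)² = 35781.3 − 35006.41 = 774.89
r = 26.03 / √(8.81 × 774.89) = 26.03 / 82.6243 ≈ 0.315

0.315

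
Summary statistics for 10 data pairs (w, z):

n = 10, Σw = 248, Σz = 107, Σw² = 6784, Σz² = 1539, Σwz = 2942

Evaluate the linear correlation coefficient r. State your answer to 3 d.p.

r = (nΣwz − ΣwΣz) / √[(nΣw² − (Σw)²)(nΣz² − (Σz)²)]
Numerator: 10×2942 − 248×107 = 2884
Denominator: √[(67840 − 61504)(15390 − 11449)] = √[6336 × 3941] = 4997.0167
r = 2884 / 4997.0167 ≈ 0.577

0.577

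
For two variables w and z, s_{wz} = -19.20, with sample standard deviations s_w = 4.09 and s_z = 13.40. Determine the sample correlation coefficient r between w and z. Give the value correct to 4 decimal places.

r = Cov(w,z) / (s_w · s_z) = -19.20 / (4.09 × 13.40)
  = -19.20 / 54.8060 ≈ -0.3503

-0.3503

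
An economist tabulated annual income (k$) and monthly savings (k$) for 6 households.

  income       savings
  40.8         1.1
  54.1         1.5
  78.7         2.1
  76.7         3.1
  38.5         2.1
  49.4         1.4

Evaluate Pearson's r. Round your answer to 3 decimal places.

0.673

n = 6, Σx = 338.2, Σy = 11.3, Σx² = 20590.64, Σy² = 23.85, Σxy = 679.08
nΣxy − ΣxΣy = 4074.48 − 3821.66 = 252.82
nΣx² − (Σx)² = 123543.84 − 114379.24 = 9164.6; nΣy² − (Σy)² = 143.1 − 127.69 = 15.41
r = 252.82 / √(9164.6 × 15.41) = 252.82 / 375.8011 ≈ 0.673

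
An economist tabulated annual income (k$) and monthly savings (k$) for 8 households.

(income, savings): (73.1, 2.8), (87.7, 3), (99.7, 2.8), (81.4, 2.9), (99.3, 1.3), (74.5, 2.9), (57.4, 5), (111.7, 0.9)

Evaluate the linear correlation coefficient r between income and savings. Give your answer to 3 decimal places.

n = 8, Σx = 684.8, Σy = 21.6, Σx² = 60783.34, Σy² = 69, Σxy = 1715.67
nΣxy − ΣxΣy = 13725.36 − 14791.68 = -1066.32
nΣx² − (Σx)² = 486266.72 − 468951.04 = 17315.68; nΣy² − (Σy)² = 552 − 466.56 = 85.44
r = -1066.32 / √(17315.68 × 85.44) = -1066.32 / 1216.3271 ≈ -0.877

-0.877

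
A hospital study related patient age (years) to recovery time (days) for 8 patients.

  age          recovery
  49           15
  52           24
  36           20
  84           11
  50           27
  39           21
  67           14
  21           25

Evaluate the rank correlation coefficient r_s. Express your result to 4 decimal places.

-0.5238

Rank age: 4, 6, 2, 8, 5, 3, 7, 1
Rank recovery: 3, 6, 4, 1, 8, 5, 2, 7
d = rank(age) − rank(recovery): 1, 0, -2, 7, -3, -2, 5, -6; Σd² = 128
ρ = 1 − 6Σd² / [n(n²−1)] = 1 − 6×128 / (8×63) = 1 − 768/504 ≈ -0.5238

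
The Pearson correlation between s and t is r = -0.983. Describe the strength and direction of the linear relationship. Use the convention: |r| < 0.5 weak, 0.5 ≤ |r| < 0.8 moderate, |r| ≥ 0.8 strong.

r = -0.983 < 0 so the relationship is negative.
|r| = 0.983, which falls in the strong range.

strong negative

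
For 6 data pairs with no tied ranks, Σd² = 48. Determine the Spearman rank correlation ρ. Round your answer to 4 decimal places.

ρ = 1 − 6Σd² / [n(n²−1)] = 1 − 6×48 / (6×35)
  = 1 − 288/210 = 1 − 1.37143 ≈ -0.3714

-0.3714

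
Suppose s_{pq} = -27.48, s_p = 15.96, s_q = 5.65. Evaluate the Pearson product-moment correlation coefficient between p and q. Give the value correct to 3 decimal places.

r = Cov(p,q) / (s_p · s_q) = -27.48 / (15.96 × 5.65)
  = -27.48 / 90.1740 ≈ -0.305

-0.305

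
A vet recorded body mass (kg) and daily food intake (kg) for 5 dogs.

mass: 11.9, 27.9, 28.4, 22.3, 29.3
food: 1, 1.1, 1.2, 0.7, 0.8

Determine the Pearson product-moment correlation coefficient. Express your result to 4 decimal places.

0.1179

n = 5, Σx = 119.8, Σy = 4.8, Σx² = 3082.36, Σy² = 4.78, Σxy = 115.72
nΣxy − ΣxΣy = 578.6 − 575.04 = 3.56
nΣx² − (Σx)² = 15411.8 − 14352.04 = 1059.76; nΣy² − (Σy)² = 23.9 − 23.04 = 0.86
r = 3.56 / √(1059.76 × 0.86) = 3.56 / 30.1893 ≈ 0.1179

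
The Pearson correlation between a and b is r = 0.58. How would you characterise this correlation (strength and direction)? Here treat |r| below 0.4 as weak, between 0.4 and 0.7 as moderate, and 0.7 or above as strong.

r = 0.58 > 0 so the relationship is positive.
|r| = 0.58, which falls in the moderate range.

moderate positive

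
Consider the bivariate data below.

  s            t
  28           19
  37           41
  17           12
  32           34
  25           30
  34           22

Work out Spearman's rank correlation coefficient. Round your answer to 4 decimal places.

0.7143

Rank s: 3, 6, 1, 4, 2, 5
Rank t: 2, 6, 1, 5, 4, 3
d = rank(s) − rank(t): 1, 0, 0, -1, -2, 2; Σd² = 10
ρ = 1 − 6Σd² / [n(n²−1)] = 1 − 6×10 / (6×35) = 1 − 60/210 ≈ 0.7143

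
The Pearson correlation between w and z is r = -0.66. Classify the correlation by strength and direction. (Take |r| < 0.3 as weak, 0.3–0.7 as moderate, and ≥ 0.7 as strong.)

r = -0.66 < 0 so the relationship is negative.
|r| = 0.66, which falls in the moderate range.

moderate negative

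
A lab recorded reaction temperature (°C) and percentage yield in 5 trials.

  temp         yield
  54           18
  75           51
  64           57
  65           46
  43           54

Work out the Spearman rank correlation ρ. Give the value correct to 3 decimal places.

Rank temp: 2, 5, 3, 4, 1
Rank yield: 1, 3, 5, 2, 4
d = rank(temp) − rank(yield): 1, 2, -2, 2, -3; Σd² = 22
ρ = 1 − 6Σd² / [n(n²−1)] = 1 − 6×22 / (5×24) = 1 − 132/120 ≈ -0.100

-0.100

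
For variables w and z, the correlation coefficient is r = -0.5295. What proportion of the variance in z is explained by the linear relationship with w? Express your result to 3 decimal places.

0.280

r² = (-0.5295)² = 0.280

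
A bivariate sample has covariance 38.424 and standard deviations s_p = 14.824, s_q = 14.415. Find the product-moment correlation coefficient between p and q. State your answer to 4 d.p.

0.1798

r = Cov(p,q) / (s_p · s_q) = 38.424 / (14.824 × 14.415)
  = 38.424 / 213.6880 ≈ 0.1798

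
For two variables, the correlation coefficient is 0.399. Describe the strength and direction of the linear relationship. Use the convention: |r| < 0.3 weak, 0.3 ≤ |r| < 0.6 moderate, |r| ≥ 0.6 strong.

r = 0.399 > 0 so the relationship is positive.
|r| = 0.399, which falls in the moderate range.

moderate positive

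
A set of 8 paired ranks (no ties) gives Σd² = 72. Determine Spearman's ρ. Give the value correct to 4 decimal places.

ρ = 1 − 6Σd² / [n(n²−1)] = 1 − 6×72 / (8×63)
  = 1 − 432/504 = 1 − 0.85714 ≈ 0.1429

0.1429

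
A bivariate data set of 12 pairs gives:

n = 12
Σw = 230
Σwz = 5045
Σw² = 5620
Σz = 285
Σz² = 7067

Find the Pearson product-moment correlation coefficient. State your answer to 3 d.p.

r = (nΣwz − ΣwΣz) / √[(nΣw² − (Σw)²)(nΣz² − (Σz)²)]
Numerator: 12×5045 − 230×285 = -5010
Denominator: √[(67440 − 52900)(84804 − 81225)] = √[14540 × 3579] = 7213.7826
r = -5010 / 7213.7826 ≈ -0.695

-0.695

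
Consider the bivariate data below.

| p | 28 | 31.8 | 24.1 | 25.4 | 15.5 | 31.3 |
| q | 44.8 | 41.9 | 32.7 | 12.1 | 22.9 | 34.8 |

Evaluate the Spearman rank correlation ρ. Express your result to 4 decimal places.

0.6571

Rank p: 4, 6, 2, 3, 1, 5
Rank q: 6, 5, 3, 1, 2, 4
d = rank(p) − rank(q): -2, 1, -1, 2, -1, 1; Σd² = 12
ρ = 1 − 6Σd² / [n(n²−1)] = 1 − 6×12 / (6×35) = 1 − 72/210 ≈ 0.6571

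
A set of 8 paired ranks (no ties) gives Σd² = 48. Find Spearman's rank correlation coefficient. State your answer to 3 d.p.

ρ = 1 − 6Σd² / [n(n²−1)] = 1 − 6×48 / (8×63)
  = 1 − 288/504 = 1 − 0.5714 ≈ 0.429

0.429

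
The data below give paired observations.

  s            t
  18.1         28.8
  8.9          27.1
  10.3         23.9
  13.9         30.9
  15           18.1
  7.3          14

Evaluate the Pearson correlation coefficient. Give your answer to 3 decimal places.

n = 6, Σs = 73.5, Σt = 142.8, Σs² = 984.41, Σt² = 3613.48, Σst = 1811.85
nΣst − ΣsΣt = 10871.1 − 10495.8 = 375.3
nΣs² − (Σs)² = 5906.46 − 5402.25 = 504.21; nΣt² − (Σt)² = 21680.88 − 20391.84 = 1289.04
r = 375.3 / √(504.21 × 1289.04) = 375.3 / 806.1928 ≈ 0.466

0.466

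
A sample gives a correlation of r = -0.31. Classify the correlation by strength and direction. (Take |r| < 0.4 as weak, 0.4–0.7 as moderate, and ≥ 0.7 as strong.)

weak negative

r = -0.31 < 0 so the relationship is negative.
|r| = 0.31, which falls in the weak range.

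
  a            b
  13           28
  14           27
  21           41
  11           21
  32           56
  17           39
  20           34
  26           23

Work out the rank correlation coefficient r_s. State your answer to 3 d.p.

Rank a: 2, 3, 6, 1, 8, 4, 5, 7
Rank b: 4, 3, 7, 1, 8, 6, 5, 2
d = rank(a) − rank(b): -2, 0, -1, 0, 0, -2, 0, 5; Σd² = 34
ρ = 1 − 6Σd² / [n(n²−1)] = 1 − 6×34 / (8×63) = 1 − 204/504 ≈ 0.595

0.595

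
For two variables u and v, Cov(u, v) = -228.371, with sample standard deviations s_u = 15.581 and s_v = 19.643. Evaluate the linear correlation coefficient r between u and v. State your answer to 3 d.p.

-0.746

r = Cov(u,v) / (s_u · s_v) = -228.371 / (15.581 × 19.643)
  = -228.371 / 306.0576 ≈ -0.746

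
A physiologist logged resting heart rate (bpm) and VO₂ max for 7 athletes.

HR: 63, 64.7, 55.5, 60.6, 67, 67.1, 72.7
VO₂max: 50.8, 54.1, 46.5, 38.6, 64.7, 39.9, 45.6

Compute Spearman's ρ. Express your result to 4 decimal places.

0.0357

Rank HR: 3, 4, 1, 2, 5, 6, 7
Rank VO₂max: 5, 6, 4, 1, 7, 2, 3
d = rank(HR) − rank(VO₂max): -2, -2, -3, 1, -2, 4, 4; Σd² = 54
ρ = 1 − 6Σd² / [n(n²−1)] = 1 − 6×54 / (7×48) = 1 − 324/336 ≈ 0.0357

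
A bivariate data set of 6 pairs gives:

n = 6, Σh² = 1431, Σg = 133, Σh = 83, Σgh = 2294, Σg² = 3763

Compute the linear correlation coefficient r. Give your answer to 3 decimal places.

0.946

r = (nΣgh − ΣgΣh) / √[(nΣg² − (Σg)²)(nΣh² − (Σh)²)]
Numerator: 6×2294 − 133×83 = 2725
Denominator: √[(22578 − 17689)(8586 − 6889)] = √[4889 × 1697] = 2880.3876
r = 2725 / 2880.3876 ≈ 0.946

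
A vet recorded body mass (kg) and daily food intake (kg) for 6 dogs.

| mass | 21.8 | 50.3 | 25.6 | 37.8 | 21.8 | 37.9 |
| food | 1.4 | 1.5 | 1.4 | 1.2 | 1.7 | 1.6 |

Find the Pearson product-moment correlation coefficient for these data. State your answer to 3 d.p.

-0.142

n = 6, Σx = 195.2, Σy = 8.8, Σx² = 7001.18, Σy² = 13.06, Σxy = 284.87
nΣxy − ΣxΣy = 1709.22 − 1717.76 = -8.54
nΣx² − (Σx)² = 42007.08 − 38103.04 = 3904.04; nΣy² − (Σy)² = 78.36 − 77.44 = 0.92
r = -8.54 / √(3904.04 × 0.92) = -8.54 / 59.9309 ≈ -0.142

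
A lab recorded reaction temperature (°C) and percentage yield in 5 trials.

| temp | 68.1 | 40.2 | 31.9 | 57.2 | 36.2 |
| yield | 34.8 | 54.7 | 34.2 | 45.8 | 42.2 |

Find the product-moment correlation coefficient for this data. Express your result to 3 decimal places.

n = 5, Σx = 233.6, Σy = 211.7, Σx² = 11853.54, Σy² = 9251.25, Σxy = 9807.2
nΣxy − ΣxΣy = 49036 − 49453.12 = -417.12
nΣx² − (Σx)² = 59267.7 − 54568.96 = 4698.74; nΣy² − (Σy)² = 46256.25 − 44816.89 = 1439.36
r = -417.12 / √(4698.74 × 1439.36) = -417.12 / 2600.6112 ≈ -0.160

-0.160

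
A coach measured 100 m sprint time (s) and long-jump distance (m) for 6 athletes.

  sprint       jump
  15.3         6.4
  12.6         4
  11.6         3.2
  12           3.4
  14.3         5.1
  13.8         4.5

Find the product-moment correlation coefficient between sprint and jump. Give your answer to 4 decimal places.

0.9794

n = 6, Σx = 79.6, Σy = 26.6, Σx² = 1066.34, Σy² = 125.02, Σxy = 361.27
nΣxy − ΣxΣy = 2167.62 − 2117.36 = 50.26
nΣx² − (Σx)² = 6398.04 − 6336.16 = 61.88; nΣy² − (Σy)² = 750.12 − 707.56 = 42.56
r = 50.26 / √(61.88 × 42.56) = 50.26 / 51.3187 ≈ 0.9794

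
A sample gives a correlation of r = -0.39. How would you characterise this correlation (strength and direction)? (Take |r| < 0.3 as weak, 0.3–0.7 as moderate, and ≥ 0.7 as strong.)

r = -0.39 < 0 so the relationship is negative.
|r| = 0.39, which falls in the moderate range.

moderate negative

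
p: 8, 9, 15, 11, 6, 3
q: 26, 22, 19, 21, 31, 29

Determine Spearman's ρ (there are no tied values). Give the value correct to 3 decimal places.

-0.943

Rank p: 3, 4, 6, 5, 2, 1
Rank q: 4, 3, 1, 2, 6, 5
d = rank(p) − rank(q): -1, 1, 5, 3, -4, -4; Σd² = 68
ρ = 1 − 6Σd² / [n(n²−1)] = 1 − 6×68 / (6×35) = 1 − 408/210 ≈ -0.943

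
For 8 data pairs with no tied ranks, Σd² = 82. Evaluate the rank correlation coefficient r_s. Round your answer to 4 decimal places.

0.0238

ρ = 1 − 6Σd² / [n(n²−1)] = 1 − 6×82 / (8×63)
  = 1 − 492/504 = 1 − 0.97619 ≈ 0.0238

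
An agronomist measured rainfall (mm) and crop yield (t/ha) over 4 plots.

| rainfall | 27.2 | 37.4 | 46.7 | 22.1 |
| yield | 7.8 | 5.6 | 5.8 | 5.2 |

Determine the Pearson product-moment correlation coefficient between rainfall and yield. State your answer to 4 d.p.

n = 4, Σx = 133.4, Σy = 24.4, Σx² = 4807.9, Σy² = 152.88, Σxy = 807.38
nΣxy − ΣxΣy = 3229.52 − 3254.96 = -25.44
nΣx² − (Σx)² = 19231.6 − 17795.56 = 1436.04; nΣy² − (Σy)² = 611.52 − 595.36 = 16.16
r = -25.44 / √(1436.04 × 16.16) = -25.44 / 152.3365 ≈ -0.1670

-0.1670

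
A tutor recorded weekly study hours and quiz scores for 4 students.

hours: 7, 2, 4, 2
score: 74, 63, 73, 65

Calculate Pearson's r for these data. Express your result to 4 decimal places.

0.8816

n = 4, Σx = 15, Σy = 275, Σx² = 73, Σy² = 18999, Σxy = 1066
nΣxy − ΣxΣy = 4264 − 4125 = 139
nΣx² − (Σx)² = 292 − 225 = 67; nΣy² − (Σy)² = 75996 − 75625 = 371
r = 139 / √(67 × 371) = 139 / 157.6610 ≈ 0.8816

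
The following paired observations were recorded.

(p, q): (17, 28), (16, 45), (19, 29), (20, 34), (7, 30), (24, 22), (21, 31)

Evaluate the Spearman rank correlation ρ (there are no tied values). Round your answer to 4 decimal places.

-0.3214

Rank p: 3, 2, 4, 5, 1, 7, 6
Rank q: 2, 7, 3, 6, 4, 1, 5
d = rank(p) − rank(q): 1, -5, 1, -1, -3, 6, 1; Σd² = 74
ρ = 1 − 6Σd² / [n(n²−1)] = 1 − 6×74 / (7×48) = 1 − 444/336 ≈ -0.3214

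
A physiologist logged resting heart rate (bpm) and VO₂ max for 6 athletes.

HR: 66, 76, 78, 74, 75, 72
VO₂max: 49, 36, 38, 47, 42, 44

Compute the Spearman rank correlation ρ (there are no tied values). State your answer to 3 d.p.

-0.886

Rank HR: 1, 5, 6, 3, 4, 2
Rank VO₂max: 6, 1, 2, 5, 3, 4
d = rank(HR) − rank(VO₂max): -5, 4, 4, -2, 1, -2; Σd² = 66
ρ = 1 − 6Σd² / [n(n²−1)] = 1 − 6×66 / (6×35) = 1 − 396/210 ≈ -0.886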